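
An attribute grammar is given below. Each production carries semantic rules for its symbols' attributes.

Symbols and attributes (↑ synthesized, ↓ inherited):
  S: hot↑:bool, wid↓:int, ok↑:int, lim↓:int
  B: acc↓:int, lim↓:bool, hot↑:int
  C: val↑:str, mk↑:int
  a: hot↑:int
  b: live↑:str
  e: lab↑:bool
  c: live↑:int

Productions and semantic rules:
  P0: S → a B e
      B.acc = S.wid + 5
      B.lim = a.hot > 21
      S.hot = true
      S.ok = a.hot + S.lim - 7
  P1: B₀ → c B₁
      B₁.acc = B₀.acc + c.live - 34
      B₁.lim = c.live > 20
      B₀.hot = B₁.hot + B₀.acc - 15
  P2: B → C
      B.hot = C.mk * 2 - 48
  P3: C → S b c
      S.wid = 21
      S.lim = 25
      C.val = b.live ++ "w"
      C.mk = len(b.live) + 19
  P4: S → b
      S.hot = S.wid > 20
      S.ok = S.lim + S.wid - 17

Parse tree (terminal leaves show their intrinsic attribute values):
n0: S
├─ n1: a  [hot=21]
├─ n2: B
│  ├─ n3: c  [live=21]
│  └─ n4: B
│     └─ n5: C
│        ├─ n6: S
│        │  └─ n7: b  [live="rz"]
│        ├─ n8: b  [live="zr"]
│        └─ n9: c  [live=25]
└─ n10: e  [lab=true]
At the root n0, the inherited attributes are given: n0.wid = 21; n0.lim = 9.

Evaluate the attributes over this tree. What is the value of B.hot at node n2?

1. n0.wid = 21  [given at root]
2. n0.lim = 9  [given at root]
3. n1.hot = 21  [terminal]
4. n2.acc = 26  [S.wid + 5]
5. n2.lim = false  [a.hot > 21]
6. n3.live = 21  [terminal]
7. n4.acc = 13  [B₀.acc + c.live - 34]
8. n4.lim = true  [c.live > 20]
9. n6.wid = 21  [21]
10. n6.lim = 25  [25]
11. n7.live = "rz"  [terminal]
12. n6.hot = true  [S.wid > 20]
13. n6.ok = 29  [S.lim + S.wid - 17]
14. n8.live = "zr"  [terminal]
15. n9.live = 25  [terminal]
16. n5.val = "zrw"  [b.live ++ "w"]
17. n5.mk = 21  [len(b.live) + 19]
18. n4.hot = -6  [C.mk * 2 - 48]
19. n2.hot = 5  [B₁.hot + B₀.acc - 15]
20. n10.lab = true  [terminal]
21. n0.hot = true  [true]
22. n0.ok = 23  [a.hot + S.lim - 7]

5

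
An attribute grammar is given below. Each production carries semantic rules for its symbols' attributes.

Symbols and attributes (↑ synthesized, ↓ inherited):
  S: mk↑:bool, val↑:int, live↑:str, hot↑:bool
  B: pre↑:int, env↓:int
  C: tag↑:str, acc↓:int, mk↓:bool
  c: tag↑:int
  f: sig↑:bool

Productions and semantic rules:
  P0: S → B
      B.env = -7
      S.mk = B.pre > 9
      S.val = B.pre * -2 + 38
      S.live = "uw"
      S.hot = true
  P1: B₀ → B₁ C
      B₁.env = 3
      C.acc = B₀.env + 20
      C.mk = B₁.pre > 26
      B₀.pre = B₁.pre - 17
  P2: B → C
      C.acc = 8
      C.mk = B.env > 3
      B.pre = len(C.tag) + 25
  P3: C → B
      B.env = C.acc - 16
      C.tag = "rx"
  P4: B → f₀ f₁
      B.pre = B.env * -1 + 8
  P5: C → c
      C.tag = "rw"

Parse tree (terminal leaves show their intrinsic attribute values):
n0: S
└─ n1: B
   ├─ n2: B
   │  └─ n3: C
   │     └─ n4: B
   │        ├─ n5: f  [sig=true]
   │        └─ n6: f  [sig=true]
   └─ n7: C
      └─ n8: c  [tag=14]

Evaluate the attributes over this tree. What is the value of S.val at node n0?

1. n1.env = -7  [-7]
2. n2.env = 3  [3]
3. n3.acc = 8  [8]
4. n3.mk = false  [B.env > 3]
5. n4.env = -8  [C.acc - 16]
6. n5.sig = true  [terminal]
7. n6.sig = true  [terminal]
8. n4.pre = 16  [B.env * -1 + 8]
9. n3.tag = "rx"  ["rx"]
10. n2.pre = 27  [len(C.tag) + 25]
11. n7.acc = 13  [B₀.env + 20]
12. n7.mk = true  [B₁.pre > 26]
13. n8.tag = 14  [terminal]
14. n7.tag = "rw"  ["rw"]
15. n1.pre = 10  [B₁.pre - 17]
16. n0.mk = true  [B.pre > 9]
17. n0.val = 18  [B.pre * -2 + 38]
18. n0.live = "uw"  ["uw"]
19. n0.hot = true  [true]

18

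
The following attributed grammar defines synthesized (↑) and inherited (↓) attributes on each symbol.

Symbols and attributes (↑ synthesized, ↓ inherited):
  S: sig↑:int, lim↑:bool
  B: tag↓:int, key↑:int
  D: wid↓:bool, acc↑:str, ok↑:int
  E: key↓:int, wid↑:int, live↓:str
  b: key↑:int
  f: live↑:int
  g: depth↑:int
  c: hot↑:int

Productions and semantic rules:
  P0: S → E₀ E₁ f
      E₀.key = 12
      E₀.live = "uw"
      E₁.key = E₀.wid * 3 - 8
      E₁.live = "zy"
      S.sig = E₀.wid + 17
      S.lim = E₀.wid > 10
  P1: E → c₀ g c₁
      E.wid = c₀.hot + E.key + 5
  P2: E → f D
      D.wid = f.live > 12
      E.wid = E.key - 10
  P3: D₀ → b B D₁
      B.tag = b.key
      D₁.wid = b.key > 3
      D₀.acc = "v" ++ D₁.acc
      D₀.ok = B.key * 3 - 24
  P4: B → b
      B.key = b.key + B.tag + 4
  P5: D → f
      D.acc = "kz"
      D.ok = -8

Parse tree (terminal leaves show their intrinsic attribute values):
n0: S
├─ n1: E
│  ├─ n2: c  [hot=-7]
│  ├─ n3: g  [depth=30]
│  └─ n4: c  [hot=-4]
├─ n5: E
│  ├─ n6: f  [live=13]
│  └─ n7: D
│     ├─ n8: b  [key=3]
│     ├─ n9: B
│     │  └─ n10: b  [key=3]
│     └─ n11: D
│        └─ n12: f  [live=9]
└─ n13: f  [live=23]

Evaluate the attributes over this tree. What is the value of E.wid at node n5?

1. n1.key = 12  [12]
2. n1.live = "uw"  ["uw"]
3. n2.hot = -7  [terminal]
4. n3.depth = 30  [terminal]
5. n4.hot = -4  [terminal]
6. n1.wid = 10  [c₀.hot + E.key + 5]
7. n5.key = 22  [E₀.wid * 3 - 8]
8. n5.live = "zy"  ["zy"]
9. n6.live = 13  [terminal]
10. n7.wid = true  [f.live > 12]
11. n8.key = 3  [terminal]
12. n9.tag = 3  [b.key]
13. n10.key = 3  [terminal]
14. n9.key = 10  [b.key + B.tag + 4]
15. n11.wid = false  [b.key > 3]
16. n12.live = 9  [terminal]
17. n11.acc = "kz"  ["kz"]
18. n11.ok = -8  [-8]
19. n7.acc = "vkz"  ["v" ++ D₁.acc]
20. n7.ok = 6  [B.key * 3 - 24]
21. n5.wid = 12  [E.key - 10]
22. n13.live = 23  [terminal]
23. n0.sig = 27  [E₀.wid + 17]
24. n0.lim = false  [E₀.wid > 10]

12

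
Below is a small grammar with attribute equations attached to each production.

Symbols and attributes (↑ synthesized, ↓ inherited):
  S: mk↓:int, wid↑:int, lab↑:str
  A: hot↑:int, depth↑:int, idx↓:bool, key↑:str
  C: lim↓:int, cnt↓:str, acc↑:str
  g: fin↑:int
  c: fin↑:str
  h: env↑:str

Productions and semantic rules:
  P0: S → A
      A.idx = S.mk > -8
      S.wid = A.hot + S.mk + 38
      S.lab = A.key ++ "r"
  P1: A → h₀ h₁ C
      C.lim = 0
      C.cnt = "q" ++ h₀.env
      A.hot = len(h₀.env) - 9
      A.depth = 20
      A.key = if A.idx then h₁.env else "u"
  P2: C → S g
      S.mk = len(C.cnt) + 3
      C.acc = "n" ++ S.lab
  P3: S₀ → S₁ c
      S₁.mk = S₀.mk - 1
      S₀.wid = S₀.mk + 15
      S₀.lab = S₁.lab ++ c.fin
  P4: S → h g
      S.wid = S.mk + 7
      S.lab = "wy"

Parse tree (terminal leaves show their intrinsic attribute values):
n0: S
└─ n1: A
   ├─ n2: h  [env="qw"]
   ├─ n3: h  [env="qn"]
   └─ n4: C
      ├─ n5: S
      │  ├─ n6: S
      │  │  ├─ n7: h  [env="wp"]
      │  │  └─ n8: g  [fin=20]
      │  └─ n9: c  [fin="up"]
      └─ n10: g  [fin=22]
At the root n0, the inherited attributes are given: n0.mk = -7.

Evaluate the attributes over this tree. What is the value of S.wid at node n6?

1. n0.mk = -7  [given at root]
2. n1.idx = true  [S.mk > -8]
3. n2.env = "qw"  [terminal]
4. n3.env = "qn"  [terminal]
5. n4.lim = 0  [0]
6. n4.cnt = "qqw"  ["q" ++ h₀.env]
7. n5.mk = 6  [len(C.cnt) + 3]
8. n6.mk = 5  [S₀.mk - 1]
9. n7.env = "wp"  [terminal]
10. n8.fin = 20  [terminal]
11. n6.wid = 12  [S.mk + 7]
12. n6.lab = "wy"  ["wy"]
13. n9.fin = "up"  [terminal]
14. n5.wid = 21  [S₀.mk + 15]
15. n5.lab = "wyup"  [S₁.lab ++ c.fin]
16. n10.fin = 22  [terminal]
17. n4.acc = "nwyup"  ["n" ++ S.lab]
18. n1.hot = -7  [len(h₀.env) - 9]
19. n1.depth = 20  [20]
20. n1.key = "qn"  [if A.idx then h₁.env else "u"]
21. n0.wid = 24  [A.hot + S.mk + 38]
22. n0.lab = "qnr"  [A.key ++ "r"]

12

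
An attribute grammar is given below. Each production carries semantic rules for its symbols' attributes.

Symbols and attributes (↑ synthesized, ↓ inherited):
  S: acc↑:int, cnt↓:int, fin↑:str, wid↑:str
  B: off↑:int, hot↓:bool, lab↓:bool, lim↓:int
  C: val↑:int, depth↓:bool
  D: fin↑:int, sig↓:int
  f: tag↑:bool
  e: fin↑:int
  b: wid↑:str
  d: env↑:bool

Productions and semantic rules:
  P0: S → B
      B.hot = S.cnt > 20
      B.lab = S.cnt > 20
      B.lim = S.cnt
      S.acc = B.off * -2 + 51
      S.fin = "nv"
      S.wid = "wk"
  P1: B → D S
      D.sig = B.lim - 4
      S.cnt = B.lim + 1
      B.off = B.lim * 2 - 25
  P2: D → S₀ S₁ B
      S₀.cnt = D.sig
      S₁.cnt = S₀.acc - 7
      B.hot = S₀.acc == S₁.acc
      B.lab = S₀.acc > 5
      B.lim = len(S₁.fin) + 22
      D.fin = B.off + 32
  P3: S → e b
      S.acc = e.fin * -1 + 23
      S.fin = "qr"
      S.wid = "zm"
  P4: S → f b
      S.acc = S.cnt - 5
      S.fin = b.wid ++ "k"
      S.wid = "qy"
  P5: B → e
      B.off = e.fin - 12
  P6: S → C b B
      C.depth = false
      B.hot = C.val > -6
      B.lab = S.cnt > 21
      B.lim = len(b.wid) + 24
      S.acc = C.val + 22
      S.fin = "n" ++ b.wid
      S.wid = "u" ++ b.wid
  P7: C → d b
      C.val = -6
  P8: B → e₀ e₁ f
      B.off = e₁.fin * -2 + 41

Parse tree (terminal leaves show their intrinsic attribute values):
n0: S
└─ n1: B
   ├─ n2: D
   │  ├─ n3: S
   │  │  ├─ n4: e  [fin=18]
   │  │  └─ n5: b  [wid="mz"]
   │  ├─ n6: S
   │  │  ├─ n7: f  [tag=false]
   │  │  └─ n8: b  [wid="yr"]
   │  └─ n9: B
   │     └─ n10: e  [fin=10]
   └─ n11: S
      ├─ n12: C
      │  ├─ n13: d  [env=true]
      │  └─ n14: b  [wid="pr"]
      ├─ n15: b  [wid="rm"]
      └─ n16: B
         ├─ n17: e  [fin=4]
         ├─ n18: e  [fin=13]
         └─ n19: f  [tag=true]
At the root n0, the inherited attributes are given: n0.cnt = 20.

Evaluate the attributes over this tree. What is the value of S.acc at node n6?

1. n0.cnt = 20  [given at root]
2. n1.hot = false  [S.cnt > 20]
3. n1.lab = false  [S.cnt > 20]
4. n1.lim = 20  [S.cnt]
5. n2.sig = 16  [B.lim - 4]
6. n3.cnt = 16  [D.sig]
7. n4.fin = 18  [terminal]
8. n5.wid = "mz"  [terminal]
9. n3.acc = 5  [e.fin * -1 + 23]
10. n3.fin = "qr"  ["qr"]
11. n3.wid = "zm"  ["zm"]
12. n6.cnt = -2  [S₀.acc - 7]
13. n7.tag = false  [terminal]
14. n8.wid = "yr"  [terminal]
15. n6.acc = -7  [S.cnt - 5]
16. n6.fin = "yrk"  [b.wid ++ "k"]
17. n6.wid = "qy"  ["qy"]
18. n9.hot = false  [S₀.acc == S₁.acc]
19. n9.lab = false  [S₀.acc > 5]
20. n9.lim = 25  [len(S₁.fin) + 22]
21. n10.fin = 10  [terminal]
22. n9.off = -2  [e.fin - 12]
23. n2.fin = 30  [B.off + 32]
24. n11.cnt = 21  [B.lim + 1]
25. n12.depth = false  [false]
26. n13.env = true  [terminal]
27. n14.wid = "pr"  [terminal]
28. n12.val = -6  [-6]
29. n15.wid = "rm"  [terminal]
30. n16.hot = false  [C.val > -6]
31. n16.lab = false  [S.cnt > 21]
32. n16.lim = 26  [len(b.wid) + 24]
33. n17.fin = 4  [terminal]
34. n18.fin = 13  [terminal]
35. n19.tag = true  [terminal]
36. n16.off = 15  [e₁.fin * -2 + 41]
37. n11.acc = 16  [C.val + 22]
38. n11.fin = "nrm"  ["n" ++ b.wid]
39. n11.wid = "urm"  ["u" ++ b.wid]
40. n1.off = 15  [B.lim * 2 - 25]
41. n0.acc = 21  [B.off * -2 + 51]
42. n0.fin = "nv"  ["nv"]
43. n0.wid = "wk"  ["wk"]

-7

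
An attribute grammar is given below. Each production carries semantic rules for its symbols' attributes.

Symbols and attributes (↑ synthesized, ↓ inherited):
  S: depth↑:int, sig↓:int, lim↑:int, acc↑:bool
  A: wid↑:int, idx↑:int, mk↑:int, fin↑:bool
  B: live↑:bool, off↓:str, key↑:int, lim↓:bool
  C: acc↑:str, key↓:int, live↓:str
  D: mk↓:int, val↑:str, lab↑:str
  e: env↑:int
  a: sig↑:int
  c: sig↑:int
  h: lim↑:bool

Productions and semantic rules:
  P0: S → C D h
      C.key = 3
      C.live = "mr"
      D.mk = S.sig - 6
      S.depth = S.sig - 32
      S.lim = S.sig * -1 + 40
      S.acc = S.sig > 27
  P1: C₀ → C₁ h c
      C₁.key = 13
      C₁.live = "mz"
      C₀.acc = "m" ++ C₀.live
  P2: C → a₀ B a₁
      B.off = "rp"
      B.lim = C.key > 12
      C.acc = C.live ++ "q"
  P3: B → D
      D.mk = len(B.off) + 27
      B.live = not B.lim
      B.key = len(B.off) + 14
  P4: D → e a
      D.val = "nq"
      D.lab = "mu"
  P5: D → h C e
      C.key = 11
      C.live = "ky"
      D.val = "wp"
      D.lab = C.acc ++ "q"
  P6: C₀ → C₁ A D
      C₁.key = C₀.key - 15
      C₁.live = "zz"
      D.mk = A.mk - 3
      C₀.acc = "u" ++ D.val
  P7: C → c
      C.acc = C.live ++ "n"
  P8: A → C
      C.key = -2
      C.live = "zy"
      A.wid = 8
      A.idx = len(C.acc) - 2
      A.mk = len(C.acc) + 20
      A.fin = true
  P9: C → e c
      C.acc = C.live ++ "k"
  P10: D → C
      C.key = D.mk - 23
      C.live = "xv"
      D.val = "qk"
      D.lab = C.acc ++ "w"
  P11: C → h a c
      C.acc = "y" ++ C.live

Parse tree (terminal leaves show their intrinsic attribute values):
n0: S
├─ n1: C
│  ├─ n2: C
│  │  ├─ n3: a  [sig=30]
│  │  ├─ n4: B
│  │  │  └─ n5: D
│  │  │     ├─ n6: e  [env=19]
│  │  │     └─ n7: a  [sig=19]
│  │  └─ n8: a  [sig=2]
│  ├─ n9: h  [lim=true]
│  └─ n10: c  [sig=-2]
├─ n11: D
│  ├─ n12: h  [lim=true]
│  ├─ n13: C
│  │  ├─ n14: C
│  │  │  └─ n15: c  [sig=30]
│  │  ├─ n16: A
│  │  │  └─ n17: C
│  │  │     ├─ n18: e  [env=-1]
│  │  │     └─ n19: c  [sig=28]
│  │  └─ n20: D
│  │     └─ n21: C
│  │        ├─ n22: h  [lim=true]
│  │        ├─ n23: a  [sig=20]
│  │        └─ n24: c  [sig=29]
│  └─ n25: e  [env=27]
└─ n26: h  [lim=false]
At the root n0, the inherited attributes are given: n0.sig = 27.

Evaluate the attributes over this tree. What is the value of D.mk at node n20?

1. n0.sig = 27  [given at root]
2. n1.key = 3  [3]
3. n1.live = "mr"  ["mr"]
4. n2.key = 13  [13]
5. n2.live = "mz"  ["mz"]
6. n3.sig = 30  [terminal]
7. n4.off = "rp"  ["rp"]
8. n4.lim = true  [C.key > 12]
9. n5.mk = 29  [len(B.off) + 27]
10. n6.env = 19  [terminal]
11. n7.sig = 19  [terminal]
12. n5.val = "nq"  ["nq"]
13. n5.lab = "mu"  ["mu"]
14. n4.live = false  [not B.lim]
15. n4.key = 16  [len(B.off) + 14]
16. n8.sig = 2  [terminal]
17. n2.acc = "mzq"  [C.live ++ "q"]
18. n9.lim = true  [terminal]
19. n10.sig = -2  [terminal]
20. n1.acc = "mmr"  ["m" ++ C₀.live]
21. n11.mk = 21  [S.sig - 6]
22. n12.lim = true  [terminal]
23. n13.key = 11  [11]
24. n13.live = "ky"  ["ky"]
25. n14.key = -4  [C₀.key - 15]
26. n14.live = "zz"  ["zz"]
27. n15.sig = 30  [terminal]
28. n14.acc = "zzn"  [C.live ++ "n"]
29. n17.key = -2  [-2]
30. n17.live = "zy"  ["zy"]
31. n18.env = -1  [terminal]
32. n19.sig = 28  [terminal]
33. n17.acc = "zyk"  [C.live ++ "k"]
34. n16.wid = 8  [8]
35. n16.idx = 1  [len(C.acc) - 2]
36. n16.mk = 23  [len(C.acc) + 20]
37. n16.fin = true  [true]
38. n20.mk = 20  [A.mk - 3]
39. n21.key = -3  [D.mk - 23]
40. n21.live = "xv"  ["xv"]
41. n22.lim = true  [terminal]
42. n23.sig = 20  [terminal]
43. n24.sig = 29  [terminal]
44. n21.acc = "yxv"  ["y" ++ C.live]
45. n20.val = "qk"  ["qk"]
46. n20.lab = "yxvw"  [C.acc ++ "w"]
47. n13.acc = "uqk"  ["u" ++ D.val]
48. n25.env = 27  [terminal]
49. n11.val = "wp"  ["wp"]
50. n11.lab = "uqkq"  [C.acc ++ "q"]
51. n26.lim = false  [terminal]
52. n0.depth = -5  [S.sig - 32]
53. n0.lim = 13  [S.sig * -1 + 40]
54. n0.acc = false  [S.sig > 27]

20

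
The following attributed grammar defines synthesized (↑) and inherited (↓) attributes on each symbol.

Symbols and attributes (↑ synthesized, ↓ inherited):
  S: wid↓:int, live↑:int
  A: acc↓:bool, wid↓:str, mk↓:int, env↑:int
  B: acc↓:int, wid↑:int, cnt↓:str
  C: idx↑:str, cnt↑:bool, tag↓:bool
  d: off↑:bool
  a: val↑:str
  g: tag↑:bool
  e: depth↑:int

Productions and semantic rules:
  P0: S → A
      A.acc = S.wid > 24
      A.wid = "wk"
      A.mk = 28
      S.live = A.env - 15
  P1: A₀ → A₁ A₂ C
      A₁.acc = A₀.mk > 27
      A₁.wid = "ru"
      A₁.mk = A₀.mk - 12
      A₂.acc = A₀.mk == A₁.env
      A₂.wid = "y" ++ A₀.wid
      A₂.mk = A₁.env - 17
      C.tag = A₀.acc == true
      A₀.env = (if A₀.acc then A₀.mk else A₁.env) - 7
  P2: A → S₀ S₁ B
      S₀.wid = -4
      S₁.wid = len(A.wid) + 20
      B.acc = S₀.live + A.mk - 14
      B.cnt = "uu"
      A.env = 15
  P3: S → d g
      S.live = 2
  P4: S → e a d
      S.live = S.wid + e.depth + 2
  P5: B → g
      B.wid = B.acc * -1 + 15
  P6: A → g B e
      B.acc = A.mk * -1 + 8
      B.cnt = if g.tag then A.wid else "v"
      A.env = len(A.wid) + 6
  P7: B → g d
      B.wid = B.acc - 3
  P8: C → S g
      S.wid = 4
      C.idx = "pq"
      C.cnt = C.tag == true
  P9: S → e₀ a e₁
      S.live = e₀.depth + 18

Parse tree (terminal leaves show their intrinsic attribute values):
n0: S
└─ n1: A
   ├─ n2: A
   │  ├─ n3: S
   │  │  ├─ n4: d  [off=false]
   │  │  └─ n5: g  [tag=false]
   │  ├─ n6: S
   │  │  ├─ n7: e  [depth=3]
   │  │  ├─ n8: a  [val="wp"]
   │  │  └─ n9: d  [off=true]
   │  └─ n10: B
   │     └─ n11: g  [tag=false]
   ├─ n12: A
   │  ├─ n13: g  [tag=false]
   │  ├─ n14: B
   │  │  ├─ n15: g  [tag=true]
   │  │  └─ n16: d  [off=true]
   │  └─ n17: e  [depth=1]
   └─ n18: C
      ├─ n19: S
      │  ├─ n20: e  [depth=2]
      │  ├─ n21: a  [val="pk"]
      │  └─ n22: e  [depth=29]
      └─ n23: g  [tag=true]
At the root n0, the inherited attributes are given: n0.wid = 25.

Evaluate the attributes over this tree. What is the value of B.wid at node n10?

11

1. n0.wid = 25  [given at root]
2. n1.acc = true  [S.wid > 24]
3. n1.wid = "wk"  ["wk"]
4. n1.mk = 28  [28]
5. n2.acc = true  [A₀.mk > 27]
6. n2.wid = "ru"  ["ru"]
7. n2.mk = 16  [A₀.mk - 12]
8. n3.wid = -4  [-4]
9. n4.off = false  [terminal]
10. n5.tag = false  [terminal]
11. n3.live = 2  [2]
12. n6.wid = 22  [len(A.wid) + 20]
13. n7.depth = 3  [terminal]
14. n8.val = "wp"  [terminal]
15. n9.off = true  [terminal]
16. n6.live = 27  [S.wid + e.depth + 2]
17. n10.acc = 4  [S₀.live + A.mk - 14]
18. n10.cnt = "uu"  ["uu"]
19. n11.tag = false  [terminal]
20. n10.wid = 11  [B.acc * -1 + 15]
21. n2.env = 15  [15]
22. n12.acc = false  [A₀.mk == A₁.env]
23. n12.wid = "ywk"  ["y" ++ A₀.wid]
24. n12.mk = -2  [A₁.env - 17]
25. n13.tag = false  [terminal]
26. n14.acc = 10  [A.mk * -1 + 8]
27. n14.cnt = "v"  [if g.tag then A.wid else "v"]
28. n15.tag = true  [terminal]
29. n16.off = true  [terminal]
30. n14.wid = 7  [B.acc - 3]
31. n17.depth = 1  [terminal]
32. n12.env = 9  [len(A.wid) + 6]
33. n18.tag = true  [A₀.acc == true]
34. n19.wid = 4  [4]
35. n20.depth = 2  [terminal]
36. n21.val = "pk"  [terminal]
37. n22.depth = 29  [terminal]
38. n19.live = 20  [e₀.depth + 18]
39. n23.tag = true  [terminal]
40. n18.idx = "pq"  ["pq"]
41. n18.cnt = true  [C.tag == true]
42. n1.env = 21  [(if A₀.acc then A₀.mk else A₁.env) - 7]
43. n0.live = 6  [A.env - 15]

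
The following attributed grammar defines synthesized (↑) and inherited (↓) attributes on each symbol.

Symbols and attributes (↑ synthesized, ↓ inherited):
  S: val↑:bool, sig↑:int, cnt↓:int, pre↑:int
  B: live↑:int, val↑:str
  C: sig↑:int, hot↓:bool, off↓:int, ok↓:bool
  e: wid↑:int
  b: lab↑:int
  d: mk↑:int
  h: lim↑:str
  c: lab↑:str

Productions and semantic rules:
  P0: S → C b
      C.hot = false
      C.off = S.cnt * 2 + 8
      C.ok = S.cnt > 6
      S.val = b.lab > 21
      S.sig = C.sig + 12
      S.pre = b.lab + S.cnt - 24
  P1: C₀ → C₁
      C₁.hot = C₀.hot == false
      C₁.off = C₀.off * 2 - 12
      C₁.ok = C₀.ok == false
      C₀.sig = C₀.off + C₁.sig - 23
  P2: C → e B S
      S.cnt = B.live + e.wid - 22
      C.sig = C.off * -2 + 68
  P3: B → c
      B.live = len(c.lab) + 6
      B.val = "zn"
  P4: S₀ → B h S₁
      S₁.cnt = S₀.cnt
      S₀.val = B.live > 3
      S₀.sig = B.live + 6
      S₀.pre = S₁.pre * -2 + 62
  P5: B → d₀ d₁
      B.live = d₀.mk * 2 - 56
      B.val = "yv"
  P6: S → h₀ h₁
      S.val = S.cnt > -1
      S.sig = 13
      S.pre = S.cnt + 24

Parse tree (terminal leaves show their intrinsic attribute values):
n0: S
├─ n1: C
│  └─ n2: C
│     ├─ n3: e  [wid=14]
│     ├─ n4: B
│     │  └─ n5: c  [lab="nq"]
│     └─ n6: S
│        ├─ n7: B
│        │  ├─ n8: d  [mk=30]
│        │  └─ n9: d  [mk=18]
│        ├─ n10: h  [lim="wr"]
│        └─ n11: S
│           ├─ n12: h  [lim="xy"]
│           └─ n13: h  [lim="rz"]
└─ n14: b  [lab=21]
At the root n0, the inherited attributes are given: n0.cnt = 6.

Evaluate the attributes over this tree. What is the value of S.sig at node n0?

21

1. n0.cnt = 6  [given at root]
2. n1.hot = false  [false]
3. n1.off = 20  [S.cnt * 2 + 8]
4. n1.ok = false  [S.cnt > 6]
5. n2.hot = true  [C₀.hot == false]
6. n2.off = 28  [C₀.off * 2 - 12]
7. n2.ok = true  [C₀.ok == false]
8. n3.wid = 14  [terminal]
9. n5.lab = "nq"  [terminal]
10. n4.live = 8  [len(c.lab) + 6]
11. n4.val = "zn"  ["zn"]
12. n6.cnt = 0  [B.live + e.wid - 22]
13. n8.mk = 30  [terminal]
14. n9.mk = 18  [terminal]
15. n7.live = 4  [d₀.mk * 2 - 56]
16. n7.val = "yv"  ["yv"]
17. n10.lim = "wr"  [terminal]
18. n11.cnt = 0  [S₀.cnt]
19. n12.lim = "xy"  [terminal]
20. n13.lim = "rz"  [terminal]
21. n11.val = true  [S.cnt > -1]
22. n11.sig = 13  [13]
23. n11.pre = 24  [S.cnt + 24]
24. n6.val = true  [B.live > 3]
25. n6.sig = 10  [B.live + 6]
26. n6.pre = 14  [S₁.pre * -2 + 62]
27. n2.sig = 12  [C.off * -2 + 68]
28. n1.sig = 9  [C₀.off + C₁.sig - 23]
29. n14.lab = 21  [terminal]
30. n0.val = false  [b.lab > 21]
31. n0.sig = 21  [C.sig + 12]
32. n0.pre = 3  [b.lab + S.cnt - 24]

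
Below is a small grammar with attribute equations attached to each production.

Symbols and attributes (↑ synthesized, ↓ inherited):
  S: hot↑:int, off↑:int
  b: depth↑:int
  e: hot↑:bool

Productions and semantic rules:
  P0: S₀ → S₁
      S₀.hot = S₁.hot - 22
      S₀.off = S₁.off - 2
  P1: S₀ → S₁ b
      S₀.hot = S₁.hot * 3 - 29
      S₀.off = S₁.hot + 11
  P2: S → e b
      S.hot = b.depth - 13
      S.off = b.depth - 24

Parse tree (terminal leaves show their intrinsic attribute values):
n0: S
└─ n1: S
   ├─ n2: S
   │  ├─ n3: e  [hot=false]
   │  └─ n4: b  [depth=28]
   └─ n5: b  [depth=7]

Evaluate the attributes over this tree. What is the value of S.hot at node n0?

-6

1. n3.hot = false  [terminal]
2. n4.depth = 28  [terminal]
3. n2.hot = 15  [b.depth - 13]
4. n2.off = 4  [b.depth - 24]
5. n5.depth = 7  [terminal]
6. n1.hot = 16  [S₁.hot * 3 - 29]
7. n1.off = 26  [S₁.hot + 11]
8. n0.hot = -6  [S₁.hot - 22]
9. n0.off = 24  [S₁.off - 2]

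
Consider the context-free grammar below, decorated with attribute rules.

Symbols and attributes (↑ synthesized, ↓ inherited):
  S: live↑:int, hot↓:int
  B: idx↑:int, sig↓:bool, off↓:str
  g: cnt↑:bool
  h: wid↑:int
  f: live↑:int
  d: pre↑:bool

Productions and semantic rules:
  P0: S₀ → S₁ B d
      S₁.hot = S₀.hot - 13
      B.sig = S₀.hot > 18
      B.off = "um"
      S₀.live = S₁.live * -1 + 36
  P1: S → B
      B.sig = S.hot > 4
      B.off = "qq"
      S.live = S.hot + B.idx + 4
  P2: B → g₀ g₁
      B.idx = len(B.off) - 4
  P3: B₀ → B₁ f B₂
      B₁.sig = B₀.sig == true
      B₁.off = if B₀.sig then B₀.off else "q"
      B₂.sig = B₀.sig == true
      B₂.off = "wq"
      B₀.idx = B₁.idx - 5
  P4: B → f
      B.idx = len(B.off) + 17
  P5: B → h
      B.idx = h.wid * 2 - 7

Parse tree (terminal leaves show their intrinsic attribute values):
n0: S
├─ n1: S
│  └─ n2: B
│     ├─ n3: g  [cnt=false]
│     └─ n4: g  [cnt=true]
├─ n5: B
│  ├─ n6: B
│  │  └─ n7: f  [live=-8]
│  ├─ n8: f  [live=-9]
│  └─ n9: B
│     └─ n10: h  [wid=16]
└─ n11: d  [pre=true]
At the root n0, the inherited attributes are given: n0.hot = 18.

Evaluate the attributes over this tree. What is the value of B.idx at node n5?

1. n0.hot = 18  [given at root]
2. n1.hot = 5  [S₀.hot - 13]
3. n2.sig = true  [S.hot > 4]
4. n2.off = "qq"  ["qq"]
5. n3.cnt = false  [terminal]
6. n4.cnt = true  [terminal]
7. n2.idx = -2  [len(B.off) - 4]
8. n1.live = 7  [S.hot + B.idx + 4]
9. n5.sig = false  [S₀.hot > 18]
10. n5.off = "um"  ["um"]
11. n6.sig = false  [B₀.sig == true]
12. n6.off = "q"  [if B₀.sig then B₀.off else "q"]
13. n7.live = -8  [terminal]
14. n6.idx = 18  [len(B.off) + 17]
15. n8.live = -9  [terminal]
16. n9.sig = false  [B₀.sig == true]
17. n9.off = "wq"  ["wq"]
18. n10.wid = 16  [terminal]
19. n9.idx = 25  [h.wid * 2 - 7]
20. n5.idx = 13  [B₁.idx - 5]
21. n11.pre = true  [terminal]
22. n0.live = 29  [S₁.live * -1 + 36]

13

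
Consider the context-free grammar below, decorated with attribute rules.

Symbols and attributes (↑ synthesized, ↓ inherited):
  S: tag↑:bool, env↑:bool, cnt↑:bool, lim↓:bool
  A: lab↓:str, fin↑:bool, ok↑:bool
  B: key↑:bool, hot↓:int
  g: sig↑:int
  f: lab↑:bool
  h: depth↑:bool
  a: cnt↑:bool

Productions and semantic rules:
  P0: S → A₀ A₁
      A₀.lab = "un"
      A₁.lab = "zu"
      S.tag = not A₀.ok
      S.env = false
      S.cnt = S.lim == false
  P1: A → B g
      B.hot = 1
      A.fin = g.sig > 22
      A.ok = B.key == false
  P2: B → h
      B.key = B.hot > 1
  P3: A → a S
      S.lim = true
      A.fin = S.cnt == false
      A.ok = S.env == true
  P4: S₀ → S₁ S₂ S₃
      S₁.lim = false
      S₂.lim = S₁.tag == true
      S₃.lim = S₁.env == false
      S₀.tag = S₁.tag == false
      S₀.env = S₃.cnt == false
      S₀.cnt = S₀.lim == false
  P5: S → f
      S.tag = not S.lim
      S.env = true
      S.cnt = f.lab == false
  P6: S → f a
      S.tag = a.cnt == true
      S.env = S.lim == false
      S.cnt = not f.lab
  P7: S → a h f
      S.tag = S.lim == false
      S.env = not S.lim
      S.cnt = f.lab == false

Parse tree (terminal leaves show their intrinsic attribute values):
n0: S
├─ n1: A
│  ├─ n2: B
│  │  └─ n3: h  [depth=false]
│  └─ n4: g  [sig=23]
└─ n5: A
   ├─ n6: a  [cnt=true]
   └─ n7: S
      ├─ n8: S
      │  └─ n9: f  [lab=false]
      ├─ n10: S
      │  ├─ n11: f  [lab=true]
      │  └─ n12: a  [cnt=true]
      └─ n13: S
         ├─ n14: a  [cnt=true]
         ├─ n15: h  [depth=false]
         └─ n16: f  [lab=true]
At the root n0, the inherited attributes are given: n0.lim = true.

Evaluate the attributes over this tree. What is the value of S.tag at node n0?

false

1. n0.lim = true  [given at root]
2. n1.lab = "un"  ["un"]
3. n2.hot = 1  [1]
4. n3.depth = false  [terminal]
5. n2.key = false  [B.hot > 1]
6. n4.sig = 23  [terminal]
7. n1.fin = true  [g.sig > 22]
8. n1.ok = true  [B.key == false]
9. n5.lab = "zu"  ["zu"]
10. n6.cnt = true  [terminal]
11. n7.lim = true  [true]
12. n8.lim = false  [false]
13. n9.lab = false  [terminal]
14. n8.tag = true  [not S.lim]
15. n8.env = true  [true]
16. n8.cnt = true  [f.lab == false]
17. n10.lim = true  [S₁.tag == true]
18. n11.lab = true  [terminal]
19. n12.cnt = true  [terminal]
20. n10.tag = true  [a.cnt == true]
21. n10.env = false  [S.lim == false]
22. n10.cnt = false  [not f.lab]
23. n13.lim = false  [S₁.env == false]
24. n14.cnt = true  [terminal]
25. n15.depth = false  [terminal]
26. n16.lab = true  [terminal]
27. n13.tag = true  [S.lim == false]
28. n13.env = true  [not S.lim]
29. n13.cnt = false  [f.lab == false]
30. n7.tag = false  [S₁.tag == false]
31. n7.env = true  [S₃.cnt == false]
32. n7.cnt = false  [S₀.lim == false]
33. n5.fin = true  [S.cnt == false]
34. n5.ok = true  [S.env == true]
35. n0.tag = false  [not A₀.ok]
36. n0.env = false  [false]
37. n0.cnt = false  [S.lim == false]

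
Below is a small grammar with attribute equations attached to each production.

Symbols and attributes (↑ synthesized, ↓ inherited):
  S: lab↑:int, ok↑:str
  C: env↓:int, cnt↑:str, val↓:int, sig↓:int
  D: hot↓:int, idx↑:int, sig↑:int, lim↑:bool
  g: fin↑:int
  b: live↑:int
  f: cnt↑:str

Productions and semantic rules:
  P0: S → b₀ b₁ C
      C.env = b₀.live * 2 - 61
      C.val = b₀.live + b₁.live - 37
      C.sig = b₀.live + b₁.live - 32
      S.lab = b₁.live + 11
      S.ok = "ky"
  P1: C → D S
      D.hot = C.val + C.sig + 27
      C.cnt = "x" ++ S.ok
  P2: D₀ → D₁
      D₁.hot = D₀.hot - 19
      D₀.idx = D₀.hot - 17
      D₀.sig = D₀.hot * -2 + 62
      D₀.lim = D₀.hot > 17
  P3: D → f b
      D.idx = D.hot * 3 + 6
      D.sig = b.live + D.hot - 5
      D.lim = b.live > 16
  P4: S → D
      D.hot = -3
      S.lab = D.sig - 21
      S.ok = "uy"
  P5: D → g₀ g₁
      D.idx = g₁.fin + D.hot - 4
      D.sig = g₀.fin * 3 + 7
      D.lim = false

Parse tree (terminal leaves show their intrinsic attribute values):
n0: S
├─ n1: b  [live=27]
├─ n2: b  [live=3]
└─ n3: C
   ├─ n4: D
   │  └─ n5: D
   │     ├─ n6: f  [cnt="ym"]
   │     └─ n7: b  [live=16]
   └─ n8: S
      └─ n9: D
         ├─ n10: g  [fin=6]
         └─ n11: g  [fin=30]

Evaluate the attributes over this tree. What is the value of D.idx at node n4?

1. n1.live = 27  [terminal]
2. n2.live = 3  [terminal]
3. n3.env = -7  [b₀.live * 2 - 61]
4. n3.val = -7  [b₀.live + b₁.live - 37]
5. n3.sig = -2  [b₀.live + b₁.live - 32]
6. n4.hot = 18  [C.val + C.sig + 27]
7. n5.hot = -1  [D₀.hot - 19]
8. n6.cnt = "ym"  [terminal]
9. n7.live = 16  [terminal]
10. n5.idx = 3  [D.hot * 3 + 6]
11. n5.sig = 10  [b.live + D.hot - 5]
12. n5.lim = false  [b.live > 16]
13. n4.idx = 1  [D₀.hot - 17]
14. n4.sig = 26  [D₀.hot * -2 + 62]
15. n4.lim = true  [D₀.hot > 17]
16. n9.hot = -3  [-3]
17. n10.fin = 6  [terminal]
18. n11.fin = 30  [terminal]
19. n9.idx = 23  [g₁.fin + D.hot - 4]
20. n9.sig = 25  [g₀.fin * 3 + 7]
21. n9.lim = false  [false]
22. n8.lab = 4  [D.sig - 21]
23. n8.ok = "uy"  ["uy"]
24. n3.cnt = "xuy"  ["x" ++ S.ok]
25. n0.lab = 14  [b₁.live + 11]
26. n0.ok = "ky"  ["ky"]

1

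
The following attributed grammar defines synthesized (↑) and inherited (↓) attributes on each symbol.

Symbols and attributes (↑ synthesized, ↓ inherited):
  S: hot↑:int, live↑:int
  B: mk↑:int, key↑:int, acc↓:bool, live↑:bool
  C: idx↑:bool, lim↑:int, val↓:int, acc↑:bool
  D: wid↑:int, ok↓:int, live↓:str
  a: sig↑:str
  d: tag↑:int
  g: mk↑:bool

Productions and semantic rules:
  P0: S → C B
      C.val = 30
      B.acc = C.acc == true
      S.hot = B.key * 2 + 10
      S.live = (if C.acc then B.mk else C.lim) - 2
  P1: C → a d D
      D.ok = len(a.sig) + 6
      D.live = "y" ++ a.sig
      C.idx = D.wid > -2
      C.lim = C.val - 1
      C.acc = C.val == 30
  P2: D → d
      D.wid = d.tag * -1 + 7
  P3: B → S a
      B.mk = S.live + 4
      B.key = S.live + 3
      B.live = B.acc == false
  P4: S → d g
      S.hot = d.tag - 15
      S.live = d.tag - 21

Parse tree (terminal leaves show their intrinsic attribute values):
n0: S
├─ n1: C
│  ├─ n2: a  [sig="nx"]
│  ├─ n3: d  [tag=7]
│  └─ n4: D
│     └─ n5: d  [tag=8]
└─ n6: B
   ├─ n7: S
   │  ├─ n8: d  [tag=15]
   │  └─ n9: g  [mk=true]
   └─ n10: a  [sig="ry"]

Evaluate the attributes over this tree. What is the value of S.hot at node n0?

1. n1.val = 30  [30]
2. n2.sig = "nx"  [terminal]
3. n3.tag = 7  [terminal]
4. n4.ok = 8  [len(a.sig) + 6]
5. n4.live = "ynx"  ["y" ++ a.sig]
6. n5.tag = 8  [terminal]
7. n4.wid = -1  [d.tag * -1 + 7]
8. n1.idx = true  [D.wid > -2]
9. n1.lim = 29  [C.val - 1]
10. n1.acc = true  [C.val == 30]
11. n6.acc = true  [C.acc == true]
12. n8.tag = 15  [terminal]
13. n9.mk = true  [terminal]
14. n7.hot = 0  [d.tag - 15]
15. n7.live = -6  [d.tag - 21]
16. n10.sig = "ry"  [terminal]
17. n6.mk = -2  [S.live + 4]
18. n6.key = -3  [S.live + 3]
19. n6.live = false  [B.acc == false]
20. n0.hot = 4  [B.key * 2 + 10]
21. n0.live = -4  [(if C.acc then B.mk else C.lim) - 2]

4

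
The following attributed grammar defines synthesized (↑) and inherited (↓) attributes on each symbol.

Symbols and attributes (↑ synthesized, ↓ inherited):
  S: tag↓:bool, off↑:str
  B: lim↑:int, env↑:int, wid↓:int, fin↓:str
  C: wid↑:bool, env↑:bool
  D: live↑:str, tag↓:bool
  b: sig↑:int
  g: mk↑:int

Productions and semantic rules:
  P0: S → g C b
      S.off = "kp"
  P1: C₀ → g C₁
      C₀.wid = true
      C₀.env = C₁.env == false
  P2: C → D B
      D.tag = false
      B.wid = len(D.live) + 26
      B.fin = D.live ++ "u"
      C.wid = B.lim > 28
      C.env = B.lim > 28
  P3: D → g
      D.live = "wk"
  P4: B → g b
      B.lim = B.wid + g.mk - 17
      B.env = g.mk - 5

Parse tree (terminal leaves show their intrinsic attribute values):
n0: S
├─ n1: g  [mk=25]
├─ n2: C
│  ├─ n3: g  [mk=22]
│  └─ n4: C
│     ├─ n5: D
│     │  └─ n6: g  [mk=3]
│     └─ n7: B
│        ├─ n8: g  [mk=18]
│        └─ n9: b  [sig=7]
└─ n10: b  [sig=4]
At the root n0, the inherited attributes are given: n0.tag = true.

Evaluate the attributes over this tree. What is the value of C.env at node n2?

1. n0.tag = true  [given at root]
2. n1.mk = 25  [terminal]
3. n3.mk = 22  [terminal]
4. n5.tag = false  [false]
5. n6.mk = 3  [terminal]
6. n5.live = "wk"  ["wk"]
7. n7.wid = 28  [len(D.live) + 26]
8. n7.fin = "wku"  [D.live ++ "u"]
9. n8.mk = 18  [terminal]
10. n9.sig = 7  [terminal]
11. n7.lim = 29  [B.wid + g.mk - 17]
12. n7.env = 13  [g.mk - 5]
13. n4.wid = true  [B.lim > 28]
14. n4.env = true  [B.lim > 28]
15. n2.wid = true  [true]
16. n2.env = false  [C₁.env == false]
17. n10.sig = 4  [terminal]
18. n0.off = "kp"  ["kp"]

false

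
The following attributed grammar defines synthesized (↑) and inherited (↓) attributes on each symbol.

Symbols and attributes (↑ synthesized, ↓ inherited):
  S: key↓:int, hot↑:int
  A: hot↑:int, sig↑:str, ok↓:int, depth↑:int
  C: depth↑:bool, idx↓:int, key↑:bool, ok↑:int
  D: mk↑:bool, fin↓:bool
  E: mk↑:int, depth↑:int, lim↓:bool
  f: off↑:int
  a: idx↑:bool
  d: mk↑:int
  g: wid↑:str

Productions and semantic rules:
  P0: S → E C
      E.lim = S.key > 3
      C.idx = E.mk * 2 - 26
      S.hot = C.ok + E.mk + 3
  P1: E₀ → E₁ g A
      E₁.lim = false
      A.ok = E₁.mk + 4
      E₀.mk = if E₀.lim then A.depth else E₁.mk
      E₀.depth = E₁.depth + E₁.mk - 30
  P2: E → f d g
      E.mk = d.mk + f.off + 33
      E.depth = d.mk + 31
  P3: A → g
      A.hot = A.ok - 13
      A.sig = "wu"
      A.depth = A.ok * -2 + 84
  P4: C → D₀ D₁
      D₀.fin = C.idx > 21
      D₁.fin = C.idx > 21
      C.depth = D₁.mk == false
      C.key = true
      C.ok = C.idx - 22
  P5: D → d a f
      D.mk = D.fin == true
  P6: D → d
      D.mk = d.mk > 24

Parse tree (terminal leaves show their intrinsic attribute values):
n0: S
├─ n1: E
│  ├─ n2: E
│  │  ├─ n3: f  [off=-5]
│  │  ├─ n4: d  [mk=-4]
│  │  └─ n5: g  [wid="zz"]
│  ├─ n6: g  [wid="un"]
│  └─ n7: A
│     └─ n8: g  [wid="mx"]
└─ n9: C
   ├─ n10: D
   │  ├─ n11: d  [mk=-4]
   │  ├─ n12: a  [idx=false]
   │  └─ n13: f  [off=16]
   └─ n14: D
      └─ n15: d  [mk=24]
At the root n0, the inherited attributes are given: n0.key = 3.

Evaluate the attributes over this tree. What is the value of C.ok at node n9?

0

1. n0.key = 3  [given at root]
2. n1.lim = false  [S.key > 3]
3. n2.lim = false  [false]
4. n3.off = -5  [terminal]
5. n4.mk = -4  [terminal]
6. n5.wid = "zz"  [terminal]
7. n2.mk = 24  [d.mk + f.off + 33]
8. n2.depth = 27  [d.mk + 31]
9. n6.wid = "un"  [terminal]
10. n7.ok = 28  [E₁.mk + 4]
11. n8.wid = "mx"  [terminal]
12. n7.hot = 15  [A.ok - 13]
13. n7.sig = "wu"  ["wu"]
14. n7.depth = 28  [A.ok * -2 + 84]
15. n1.mk = 24  [if E₀.lim then A.depth else E₁.mk]
16. n1.depth = 21  [E₁.depth + E₁.mk - 30]
17. n9.idx = 22  [E.mk * 2 - 26]
18. n10.fin = true  [C.idx > 21]
19. n11.mk = -4  [terminal]
20. n12.idx = false  [terminal]
21. n13.off = 16  [terminal]
22. n10.mk = true  [D.fin == true]
23. n14.fin = true  [C.idx > 21]
24. n15.mk = 24  [terminal]
25. n14.mk = false  [d.mk > 24]
26. n9.depth = true  [D₁.mk == false]
27. n9.key = true  [true]
28. n9.ok = 0  [C.idx - 22]
29. n0.hot = 27  [C.ok + E.mk + 3]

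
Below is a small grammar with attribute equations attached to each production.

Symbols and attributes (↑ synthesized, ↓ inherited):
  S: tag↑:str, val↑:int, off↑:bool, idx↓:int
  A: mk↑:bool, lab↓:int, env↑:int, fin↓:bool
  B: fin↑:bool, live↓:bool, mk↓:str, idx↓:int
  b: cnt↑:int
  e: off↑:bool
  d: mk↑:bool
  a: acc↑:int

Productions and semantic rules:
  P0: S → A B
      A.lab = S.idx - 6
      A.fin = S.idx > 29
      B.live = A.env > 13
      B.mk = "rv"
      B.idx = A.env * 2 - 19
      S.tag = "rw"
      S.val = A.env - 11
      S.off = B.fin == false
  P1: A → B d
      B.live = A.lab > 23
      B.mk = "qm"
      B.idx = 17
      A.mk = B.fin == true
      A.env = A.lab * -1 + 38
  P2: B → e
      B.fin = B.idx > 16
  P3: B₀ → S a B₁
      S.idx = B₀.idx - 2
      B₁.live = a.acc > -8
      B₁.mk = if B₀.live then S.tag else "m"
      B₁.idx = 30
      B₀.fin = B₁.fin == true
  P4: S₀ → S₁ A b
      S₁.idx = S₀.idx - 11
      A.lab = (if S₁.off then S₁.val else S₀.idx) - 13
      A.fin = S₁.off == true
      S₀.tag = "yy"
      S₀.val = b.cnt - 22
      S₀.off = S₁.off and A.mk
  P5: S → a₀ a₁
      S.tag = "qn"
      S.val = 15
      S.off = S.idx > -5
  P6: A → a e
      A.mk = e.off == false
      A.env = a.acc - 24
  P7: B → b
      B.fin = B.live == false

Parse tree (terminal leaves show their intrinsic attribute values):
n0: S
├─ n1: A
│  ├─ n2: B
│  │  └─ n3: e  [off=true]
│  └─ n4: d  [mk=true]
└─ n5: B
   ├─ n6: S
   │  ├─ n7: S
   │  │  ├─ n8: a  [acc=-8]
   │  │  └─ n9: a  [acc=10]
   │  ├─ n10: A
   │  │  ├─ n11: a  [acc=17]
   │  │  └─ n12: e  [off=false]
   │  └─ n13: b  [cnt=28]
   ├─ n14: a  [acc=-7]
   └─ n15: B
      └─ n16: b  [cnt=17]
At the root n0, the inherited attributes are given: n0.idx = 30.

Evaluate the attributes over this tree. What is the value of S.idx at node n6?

1. n0.idx = 30  [given at root]
2. n1.lab = 24  [S.idx - 6]
3. n1.fin = true  [S.idx > 29]
4. n2.live = true  [A.lab > 23]
5. n2.mk = "qm"  ["qm"]
6. n2.idx = 17  [17]
7. n3.off = true  [terminal]
8. n2.fin = true  [B.idx > 16]
9. n4.mk = true  [terminal]
10. n1.mk = true  [B.fin == true]
11. n1.env = 14  [A.lab * -1 + 38]
12. n5.live = true  [A.env > 13]
13. n5.mk = "rv"  ["rv"]
14. n5.idx = 9  [A.env * 2 - 19]
15. n6.idx = 7  [B₀.idx - 2]
16. n7.idx = -4  [S₀.idx - 11]
17. n8.acc = -8  [terminal]
18. n9.acc = 10  [terminal]
19. n7.tag = "qn"  ["qn"]
20. n7.val = 15  [15]
21. n7.off = true  [S.idx > -5]
22. n10.lab = 2  [(if S₁.off then S₁.val else S₀.idx) - 13]
23. n10.fin = true  [S₁.off == true]
24. n11.acc = 17  [terminal]
25. n12.off = false  [terminal]
26. n10.mk = true  [e.off == false]
27. n10.env = -7  [a.acc - 24]
28. n13.cnt = 28  [terminal]
29. n6.tag = "yy"  ["yy"]
30. n6.val = 6  [b.cnt - 22]
31. n6.off = true  [S₁.off and A.mk]
32. n14.acc = -7  [terminal]
33. n15.live = true  [a.acc > -8]
34. n15.mk = "yy"  [if B₀.live then S.tag else "m"]
35. n15.idx = 30  [30]
36. n16.cnt = 17  [terminal]
37. n15.fin = false  [B.live == false]
38. n5.fin = false  [B₁.fin == true]
39. n0.tag = "rw"  ["rw"]
40. n0.val = 3  [A.env - 11]
41. n0.off = true  [B.fin == false]

7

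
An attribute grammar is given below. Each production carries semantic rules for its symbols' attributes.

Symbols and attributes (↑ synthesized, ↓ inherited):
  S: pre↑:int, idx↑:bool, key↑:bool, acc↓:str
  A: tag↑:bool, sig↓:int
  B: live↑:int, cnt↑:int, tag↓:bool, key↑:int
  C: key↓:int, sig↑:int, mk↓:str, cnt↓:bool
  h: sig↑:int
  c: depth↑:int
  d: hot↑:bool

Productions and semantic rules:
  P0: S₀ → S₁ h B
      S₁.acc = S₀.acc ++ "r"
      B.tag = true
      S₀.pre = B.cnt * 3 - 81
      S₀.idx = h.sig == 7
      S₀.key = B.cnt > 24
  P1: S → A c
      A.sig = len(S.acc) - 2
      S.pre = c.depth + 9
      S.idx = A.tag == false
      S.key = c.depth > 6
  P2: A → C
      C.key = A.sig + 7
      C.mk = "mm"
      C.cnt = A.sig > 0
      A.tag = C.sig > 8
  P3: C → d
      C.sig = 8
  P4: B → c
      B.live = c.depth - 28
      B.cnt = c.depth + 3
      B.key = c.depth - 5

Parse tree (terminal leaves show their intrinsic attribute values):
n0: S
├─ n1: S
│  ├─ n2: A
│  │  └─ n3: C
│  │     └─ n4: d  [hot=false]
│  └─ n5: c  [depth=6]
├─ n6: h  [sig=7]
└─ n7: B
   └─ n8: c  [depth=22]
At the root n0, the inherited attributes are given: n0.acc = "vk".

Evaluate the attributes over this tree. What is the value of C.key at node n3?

1. n0.acc = "vk"  [given at root]
2. n1.acc = "vkr"  [S₀.acc ++ "r"]
3. n2.sig = 1  [len(S.acc) - 2]
4. n3.key = 8  [A.sig + 7]
5. n3.mk = "mm"  ["mm"]
6. n3.cnt = true  [A.sig > 0]
7. n4.hot = false  [terminal]
8. n3.sig = 8  [8]
9. n2.tag = false  [C.sig > 8]
10. n5.depth = 6  [terminal]
11. n1.pre = 15  [c.depth + 9]
12. n1.idx = true  [A.tag == false]
13. n1.key = false  [c.depth > 6]
14. n6.sig = 7  [terminal]
15. n7.tag = true  [true]
16. n8.depth = 22  [terminal]
17. n7.live = -6  [c.depth - 28]
18. n7.cnt = 25  [c.depth + 3]
19. n7.key = 17  [c.depth - 5]
20. n0.pre = -6  [B.cnt * 3 - 81]
21. n0.idx = true  [h.sig == 7]
22. n0.key = true  [B.cnt > 24]

8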